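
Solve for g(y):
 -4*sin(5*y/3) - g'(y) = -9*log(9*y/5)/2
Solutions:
 g(y) = C1 + 9*y*log(y)/2 - 9*y*log(5)/2 - 9*y/2 + 9*y*log(3) + 12*cos(5*y/3)/5


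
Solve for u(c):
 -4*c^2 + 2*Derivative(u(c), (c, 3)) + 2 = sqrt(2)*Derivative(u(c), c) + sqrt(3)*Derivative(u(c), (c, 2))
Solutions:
 u(c) = C1 + C2*exp(c*(sqrt(3) + sqrt(3 + 8*sqrt(2)))/4) + C3*exp(c*(-sqrt(3 + 8*sqrt(2)) + sqrt(3))/4) - 2*sqrt(2)*c^3/3 + 2*sqrt(3)*c^2 - 8*c - 5*sqrt(2)*c


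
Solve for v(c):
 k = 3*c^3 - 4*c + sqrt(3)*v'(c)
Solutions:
 v(c) = C1 - sqrt(3)*c^4/4 + 2*sqrt(3)*c^2/3 + sqrt(3)*c*k/3


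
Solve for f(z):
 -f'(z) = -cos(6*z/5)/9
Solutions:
 f(z) = C1 + 5*sin(6*z/5)/54


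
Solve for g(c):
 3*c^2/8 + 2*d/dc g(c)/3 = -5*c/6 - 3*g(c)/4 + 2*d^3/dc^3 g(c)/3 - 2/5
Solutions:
 g(c) = C1*exp(-c*(8*18^(1/3)/(sqrt(5793) + 81)^(1/3) + 12^(1/3)*(sqrt(5793) + 81)^(1/3))/24)*sin(2^(1/3)*3^(1/6)*c*(-2^(1/3)*3^(2/3)*(sqrt(5793) + 81)^(1/3)/24 + (sqrt(5793) + 81)^(-1/3))) + C2*exp(-c*(8*18^(1/3)/(sqrt(5793) + 81)^(1/3) + 12^(1/3)*(sqrt(5793) + 81)^(1/3))/24)*cos(2^(1/3)*3^(1/6)*c*(-2^(1/3)*3^(2/3)*(sqrt(5793) + 81)^(1/3)/24 + (sqrt(5793) + 81)^(-1/3))) + C3*exp(c*(8*18^(1/3)/(sqrt(5793) + 81)^(1/3) + 12^(1/3)*(sqrt(5793) + 81)^(1/3))/12) - c^2/2 - 2*c/9 - 136/405


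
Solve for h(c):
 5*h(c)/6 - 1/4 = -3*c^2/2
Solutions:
 h(c) = 3/10 - 9*c^2/5


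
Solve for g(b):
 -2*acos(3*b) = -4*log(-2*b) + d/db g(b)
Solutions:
 g(b) = C1 + 4*b*log(-b) - 2*b*acos(3*b) - 4*b + 4*b*log(2) + 2*sqrt(1 - 9*b^2)/3


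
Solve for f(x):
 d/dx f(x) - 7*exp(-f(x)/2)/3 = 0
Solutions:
 f(x) = 2*log(C1 + 7*x/6)


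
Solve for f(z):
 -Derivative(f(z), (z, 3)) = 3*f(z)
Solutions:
 f(z) = C3*exp(-3^(1/3)*z) + (C1*sin(3^(5/6)*z/2) + C2*cos(3^(5/6)*z/2))*exp(3^(1/3)*z/2)


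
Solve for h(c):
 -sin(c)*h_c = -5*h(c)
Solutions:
 h(c) = C1*sqrt(cos(c) - 1)*(cos(c)^2 - 2*cos(c) + 1)/(sqrt(cos(c) + 1)*(cos(c)^2 + 2*cos(c) + 1))


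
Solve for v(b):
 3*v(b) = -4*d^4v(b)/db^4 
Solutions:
 v(b) = (C1*sin(3^(1/4)*b/2) + C2*cos(3^(1/4)*b/2))*exp(-3^(1/4)*b/2) + (C3*sin(3^(1/4)*b/2) + C4*cos(3^(1/4)*b/2))*exp(3^(1/4)*b/2)


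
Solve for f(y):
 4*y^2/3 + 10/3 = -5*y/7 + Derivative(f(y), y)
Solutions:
 f(y) = C1 + 4*y^3/9 + 5*y^2/14 + 10*y/3


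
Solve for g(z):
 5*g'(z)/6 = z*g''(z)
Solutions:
 g(z) = C1 + C2*z^(11/6)


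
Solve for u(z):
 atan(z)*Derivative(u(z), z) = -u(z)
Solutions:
 u(z) = C1*exp(-Integral(1/atan(z), z))


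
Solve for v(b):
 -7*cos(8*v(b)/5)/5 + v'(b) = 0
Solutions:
 -7*b/5 - 5*log(sin(8*v(b)/5) - 1)/16 + 5*log(sin(8*v(b)/5) + 1)/16 = C1


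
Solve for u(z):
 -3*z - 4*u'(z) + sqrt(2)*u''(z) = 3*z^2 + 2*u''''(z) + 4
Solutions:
 u(z) = C1 + C2*exp(3^(1/3)*z*(sqrt(2)*3^(1/3)/(sqrt(3)*sqrt(108 - sqrt(2))/2 + 9)^(1/3) + 2*(sqrt(3)*sqrt(108 - sqrt(2))/2 + 9)^(1/3))/12)*sin(z*(-3*sqrt(6)/(3*sqrt(3)*sqrt(108 - sqrt(2))/2 + 27)^(1/3) + 2*sqrt(3)*(3*sqrt(3)*sqrt(108 - sqrt(2))/2 + 27)^(1/3))/12) + C3*exp(3^(1/3)*z*(sqrt(2)*3^(1/3)/(sqrt(3)*sqrt(108 - sqrt(2))/2 + 9)^(1/3) + 2*(sqrt(3)*sqrt(108 - sqrt(2))/2 + 9)^(1/3))/12)*cos(z*(-3*sqrt(6)/(3*sqrt(3)*sqrt(108 - sqrt(2))/2 + 27)^(1/3) + 2*sqrt(3)*(3*sqrt(3)*sqrt(108 - sqrt(2))/2 + 27)^(1/3))/12) + C4*exp(-3^(1/3)*z*(sqrt(2)*3^(1/3)/(sqrt(3)*sqrt(108 - sqrt(2))/2 + 9)^(1/3) + 2*(sqrt(3)*sqrt(108 - sqrt(2))/2 + 9)^(1/3))/6) - z^3/4 - 3*z^2/8 - 3*sqrt(2)*z^2/16 - 19*z/16 - 3*sqrt(2)*z/16


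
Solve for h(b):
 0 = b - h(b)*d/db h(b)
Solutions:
 h(b) = -sqrt(C1 + b^2)
 h(b) = sqrt(C1 + b^2)


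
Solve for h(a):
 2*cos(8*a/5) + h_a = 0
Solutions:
 h(a) = C1 - 5*sin(8*a/5)/4


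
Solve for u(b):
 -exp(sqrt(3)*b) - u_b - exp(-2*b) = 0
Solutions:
 u(b) = C1 - sqrt(3)*exp(sqrt(3)*b)/3 + exp(-2*b)/2


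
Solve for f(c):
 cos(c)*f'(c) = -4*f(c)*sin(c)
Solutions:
 f(c) = C1*cos(c)^4


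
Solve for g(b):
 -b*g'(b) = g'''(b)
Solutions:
 g(b) = C1 + Integral(C2*airyai(-b) + C3*airybi(-b), b)


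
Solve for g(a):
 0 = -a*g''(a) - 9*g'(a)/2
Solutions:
 g(a) = C1 + C2/a^(7/2)


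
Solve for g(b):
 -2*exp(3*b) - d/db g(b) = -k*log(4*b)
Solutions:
 g(b) = C1 + b*k*log(b) + b*k*(-1 + 2*log(2)) - 2*exp(3*b)/3


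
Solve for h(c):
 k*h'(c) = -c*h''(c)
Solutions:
 h(c) = C1 + c^(1 - re(k))*(C2*sin(log(c)*Abs(im(k))) + C3*cos(log(c)*im(k)))


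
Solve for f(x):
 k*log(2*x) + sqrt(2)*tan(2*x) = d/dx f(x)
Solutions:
 f(x) = C1 + k*x*(log(x) - 1) + k*x*log(2) - sqrt(2)*log(cos(2*x))/2


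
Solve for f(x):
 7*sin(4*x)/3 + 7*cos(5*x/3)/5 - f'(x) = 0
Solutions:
 f(x) = C1 + 21*sin(5*x/3)/25 - 7*cos(4*x)/12


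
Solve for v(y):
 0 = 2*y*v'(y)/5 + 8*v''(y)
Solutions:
 v(y) = C1 + C2*erf(sqrt(10)*y/20)


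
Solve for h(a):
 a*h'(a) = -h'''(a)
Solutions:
 h(a) = C1 + Integral(C2*airyai(-a) + C3*airybi(-a), a)


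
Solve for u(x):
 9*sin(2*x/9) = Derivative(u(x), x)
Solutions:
 u(x) = C1 - 81*cos(2*x/9)/2


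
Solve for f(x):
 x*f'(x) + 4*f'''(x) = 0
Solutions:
 f(x) = C1 + Integral(C2*airyai(-2^(1/3)*x/2) + C3*airybi(-2^(1/3)*x/2), x)


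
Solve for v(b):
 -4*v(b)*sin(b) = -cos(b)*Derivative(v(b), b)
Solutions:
 v(b) = C1/cos(b)^4


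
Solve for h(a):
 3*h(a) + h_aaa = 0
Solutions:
 h(a) = C3*exp(-3^(1/3)*a) + (C1*sin(3^(5/6)*a/2) + C2*cos(3^(5/6)*a/2))*exp(3^(1/3)*a/2)


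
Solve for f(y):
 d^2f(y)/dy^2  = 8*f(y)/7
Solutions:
 f(y) = C1*exp(-2*sqrt(14)*y/7) + C2*exp(2*sqrt(14)*y/7)


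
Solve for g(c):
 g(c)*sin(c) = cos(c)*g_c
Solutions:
 g(c) = C1/cos(c)


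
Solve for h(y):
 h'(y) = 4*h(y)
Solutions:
 h(y) = C1*exp(4*y)


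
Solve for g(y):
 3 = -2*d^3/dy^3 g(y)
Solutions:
 g(y) = C1 + C2*y + C3*y^2 - y^3/4


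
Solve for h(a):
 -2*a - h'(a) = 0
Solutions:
 h(a) = C1 - a^2


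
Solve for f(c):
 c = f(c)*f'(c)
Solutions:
 f(c) = -sqrt(C1 + c^2)
 f(c) = sqrt(C1 + c^2)


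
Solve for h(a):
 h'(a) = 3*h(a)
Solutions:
 h(a) = C1*exp(3*a)


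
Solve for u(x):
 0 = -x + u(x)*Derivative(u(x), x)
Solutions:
 u(x) = -sqrt(C1 + x^2)
 u(x) = sqrt(C1 + x^2)


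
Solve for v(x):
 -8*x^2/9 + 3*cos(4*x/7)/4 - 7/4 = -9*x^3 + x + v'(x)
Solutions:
 v(x) = C1 + 9*x^4/4 - 8*x^3/27 - x^2/2 - 7*x/4 + 21*sin(4*x/7)/16


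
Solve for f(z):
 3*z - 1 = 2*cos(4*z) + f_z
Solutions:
 f(z) = C1 + 3*z^2/2 - z - sin(4*z)/2


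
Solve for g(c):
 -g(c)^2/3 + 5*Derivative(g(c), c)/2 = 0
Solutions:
 g(c) = -15/(C1 + 2*c)


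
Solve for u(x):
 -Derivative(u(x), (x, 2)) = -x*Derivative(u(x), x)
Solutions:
 u(x) = C1 + C2*erfi(sqrt(2)*x/2)


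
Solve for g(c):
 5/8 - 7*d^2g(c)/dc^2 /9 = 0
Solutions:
 g(c) = C1 + C2*c + 45*c^2/112


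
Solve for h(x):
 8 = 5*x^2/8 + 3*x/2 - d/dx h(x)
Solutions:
 h(x) = C1 + 5*x^3/24 + 3*x^2/4 - 8*x


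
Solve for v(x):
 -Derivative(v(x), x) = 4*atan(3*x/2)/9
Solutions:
 v(x) = C1 - 4*x*atan(3*x/2)/9 + 4*log(9*x^2 + 4)/27


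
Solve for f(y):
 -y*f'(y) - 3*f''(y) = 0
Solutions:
 f(y) = C1 + C2*erf(sqrt(6)*y/6)


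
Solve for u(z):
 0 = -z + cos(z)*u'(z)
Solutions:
 u(z) = C1 + Integral(z/cos(z), z)


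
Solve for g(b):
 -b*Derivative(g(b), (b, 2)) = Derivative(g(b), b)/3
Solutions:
 g(b) = C1 + C2*b^(2/3)


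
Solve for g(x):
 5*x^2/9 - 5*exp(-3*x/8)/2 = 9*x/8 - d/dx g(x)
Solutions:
 g(x) = C1 - 5*x^3/27 + 9*x^2/16 - 20*exp(-3*x/8)/3


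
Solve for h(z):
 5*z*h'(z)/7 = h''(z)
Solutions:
 h(z) = C1 + C2*erfi(sqrt(70)*z/14)


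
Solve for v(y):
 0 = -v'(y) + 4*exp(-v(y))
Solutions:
 v(y) = log(C1 + 4*y)


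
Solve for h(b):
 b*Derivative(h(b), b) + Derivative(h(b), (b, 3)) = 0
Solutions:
 h(b) = C1 + Integral(C2*airyai(-b) + C3*airybi(-b), b)


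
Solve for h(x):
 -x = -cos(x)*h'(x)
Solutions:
 h(x) = C1 + Integral(x/cos(x), x)


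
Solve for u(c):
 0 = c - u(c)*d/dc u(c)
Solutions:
 u(c) = -sqrt(C1 + c^2)
 u(c) = sqrt(C1 + c^2)


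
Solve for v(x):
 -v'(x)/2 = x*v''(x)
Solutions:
 v(x) = C1 + C2*sqrt(x)


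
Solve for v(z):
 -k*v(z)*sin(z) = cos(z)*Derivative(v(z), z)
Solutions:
 v(z) = C1*exp(k*log(cos(z)))


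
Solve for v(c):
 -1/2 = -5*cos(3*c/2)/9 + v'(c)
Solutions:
 v(c) = C1 - c/2 + 10*sin(3*c/2)/27


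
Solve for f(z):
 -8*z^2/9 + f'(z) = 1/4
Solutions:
 f(z) = C1 + 8*z^3/27 + z/4


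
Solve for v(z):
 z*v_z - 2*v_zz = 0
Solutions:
 v(z) = C1 + C2*erfi(z/2)


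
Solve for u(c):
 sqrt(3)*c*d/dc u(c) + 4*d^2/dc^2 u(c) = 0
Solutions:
 u(c) = C1 + C2*erf(sqrt(2)*3^(1/4)*c/4)


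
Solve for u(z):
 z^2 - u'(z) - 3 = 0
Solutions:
 u(z) = C1 + z^3/3 - 3*z


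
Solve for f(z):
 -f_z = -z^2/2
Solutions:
 f(z) = C1 + z^3/6


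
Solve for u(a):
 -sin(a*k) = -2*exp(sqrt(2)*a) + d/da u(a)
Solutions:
 u(a) = C1 + sqrt(2)*exp(sqrt(2)*a) + cos(a*k)/k


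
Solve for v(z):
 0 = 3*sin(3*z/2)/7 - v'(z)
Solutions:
 v(z) = C1 - 2*cos(3*z/2)/7


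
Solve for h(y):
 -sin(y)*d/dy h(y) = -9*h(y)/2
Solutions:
 h(y) = C1*(cos(y) - 1)^(1/4)*(cos(y)^2 - 2*cos(y) + 1)/((cos(y) + 1)^(1/4)*(cos(y)^2 + 2*cos(y) + 1))


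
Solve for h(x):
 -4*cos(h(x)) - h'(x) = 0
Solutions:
 h(x) = pi - asin((C1 + exp(8*x))/(C1 - exp(8*x)))
 h(x) = asin((C1 + exp(8*x))/(C1 - exp(8*x)))


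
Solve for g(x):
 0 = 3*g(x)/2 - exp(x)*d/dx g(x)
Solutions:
 g(x) = C1*exp(-3*exp(-x)/2)


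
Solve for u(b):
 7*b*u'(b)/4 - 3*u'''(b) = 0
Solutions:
 u(b) = C1 + Integral(C2*airyai(126^(1/3)*b/6) + C3*airybi(126^(1/3)*b/6), b)


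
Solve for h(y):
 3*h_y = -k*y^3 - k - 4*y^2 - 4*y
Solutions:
 h(y) = C1 - k*y^4/12 - k*y/3 - 4*y^3/9 - 2*y^2/3


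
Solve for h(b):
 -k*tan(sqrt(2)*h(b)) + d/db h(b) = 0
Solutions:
 h(b) = sqrt(2)*(pi - asin(C1*exp(sqrt(2)*b*k)))/2
 h(b) = sqrt(2)*asin(C1*exp(sqrt(2)*b*k))/2


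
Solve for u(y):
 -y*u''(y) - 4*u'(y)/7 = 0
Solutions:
 u(y) = C1 + C2*y^(3/7)


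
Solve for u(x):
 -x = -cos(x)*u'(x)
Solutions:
 u(x) = C1 + Integral(x/cos(x), x)


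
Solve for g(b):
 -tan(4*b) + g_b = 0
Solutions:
 g(b) = C1 - log(cos(4*b))/4


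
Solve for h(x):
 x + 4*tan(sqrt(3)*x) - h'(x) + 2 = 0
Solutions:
 h(x) = C1 + x^2/2 + 2*x - 4*sqrt(3)*log(cos(sqrt(3)*x))/3


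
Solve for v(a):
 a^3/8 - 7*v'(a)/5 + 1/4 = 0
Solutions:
 v(a) = C1 + 5*a^4/224 + 5*a/28


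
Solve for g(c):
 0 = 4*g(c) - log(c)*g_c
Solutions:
 g(c) = C1*exp(4*li(c))


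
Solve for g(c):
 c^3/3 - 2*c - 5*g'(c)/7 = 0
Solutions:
 g(c) = C1 + 7*c^4/60 - 7*c^2/5


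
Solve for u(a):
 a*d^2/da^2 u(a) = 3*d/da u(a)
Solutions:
 u(a) = C1 + C2*a^4


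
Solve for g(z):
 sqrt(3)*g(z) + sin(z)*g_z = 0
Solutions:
 g(z) = C1*(cos(z) + 1)^(sqrt(3)/2)/(cos(z) - 1)^(sqrt(3)/2)


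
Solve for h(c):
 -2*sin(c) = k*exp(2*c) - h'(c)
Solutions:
 h(c) = C1 + k*exp(2*c)/2 - 2*cos(c)


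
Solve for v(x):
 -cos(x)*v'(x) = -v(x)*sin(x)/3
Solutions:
 v(x) = C1/cos(x)^(1/3)


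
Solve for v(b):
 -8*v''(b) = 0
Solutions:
 v(b) = C1 + C2*b


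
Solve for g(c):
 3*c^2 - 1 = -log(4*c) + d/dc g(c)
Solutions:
 g(c) = C1 + c^3 + c*log(c) - 2*c + c*log(4)


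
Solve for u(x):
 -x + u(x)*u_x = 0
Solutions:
 u(x) = -sqrt(C1 + x^2)
 u(x) = sqrt(C1 + x^2)


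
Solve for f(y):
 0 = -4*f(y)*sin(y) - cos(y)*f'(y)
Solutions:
 f(y) = C1*cos(y)^4


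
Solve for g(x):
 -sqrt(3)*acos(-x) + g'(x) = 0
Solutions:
 g(x) = C1 + sqrt(3)*(x*acos(-x) + sqrt(1 - x^2))


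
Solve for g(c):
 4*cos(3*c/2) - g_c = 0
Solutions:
 g(c) = C1 + 8*sin(3*c/2)/3


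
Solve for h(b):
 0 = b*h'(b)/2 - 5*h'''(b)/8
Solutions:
 h(b) = C1 + Integral(C2*airyai(10^(2/3)*b/5) + C3*airybi(10^(2/3)*b/5), b)


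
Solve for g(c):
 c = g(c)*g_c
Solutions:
 g(c) = -sqrt(C1 + c^2)
 g(c) = sqrt(C1 + c^2)


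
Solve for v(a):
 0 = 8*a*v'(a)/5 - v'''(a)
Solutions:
 v(a) = C1 + Integral(C2*airyai(2*5^(2/3)*a/5) + C3*airybi(2*5^(2/3)*a/5), a)


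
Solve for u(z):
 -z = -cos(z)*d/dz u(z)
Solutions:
 u(z) = C1 + Integral(z/cos(z), z)


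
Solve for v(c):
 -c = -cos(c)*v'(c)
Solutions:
 v(c) = C1 + Integral(c/cos(c), c)


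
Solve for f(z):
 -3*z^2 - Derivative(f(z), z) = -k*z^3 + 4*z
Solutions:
 f(z) = C1 + k*z^4/4 - z^3 - 2*z^2


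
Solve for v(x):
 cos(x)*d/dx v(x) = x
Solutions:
 v(x) = C1 + Integral(x/cos(x), x)


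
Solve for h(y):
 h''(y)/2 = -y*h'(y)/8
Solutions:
 h(y) = C1 + C2*erf(sqrt(2)*y/4)


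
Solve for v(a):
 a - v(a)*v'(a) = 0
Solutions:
 v(a) = -sqrt(C1 + a^2)
 v(a) = sqrt(C1 + a^2)


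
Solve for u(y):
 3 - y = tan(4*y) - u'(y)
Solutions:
 u(y) = C1 + y^2/2 - 3*y - log(cos(4*y))/4


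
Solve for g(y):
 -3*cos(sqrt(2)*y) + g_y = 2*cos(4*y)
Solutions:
 g(y) = C1 + sin(4*y)/2 + 3*sqrt(2)*sin(sqrt(2)*y)/2


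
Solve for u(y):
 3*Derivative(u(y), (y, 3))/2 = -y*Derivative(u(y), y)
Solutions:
 u(y) = C1 + Integral(C2*airyai(-2^(1/3)*3^(2/3)*y/3) + C3*airybi(-2^(1/3)*3^(2/3)*y/3), y)


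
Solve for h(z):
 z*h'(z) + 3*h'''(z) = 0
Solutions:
 h(z) = C1 + Integral(C2*airyai(-3^(2/3)*z/3) + C3*airybi(-3^(2/3)*z/3), z)


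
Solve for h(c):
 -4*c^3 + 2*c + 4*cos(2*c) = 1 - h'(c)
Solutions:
 h(c) = C1 + c^4 - c^2 + c - 2*sin(2*c)


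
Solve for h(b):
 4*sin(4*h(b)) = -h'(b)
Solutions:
 h(b) = -acos((-C1 - exp(32*b))/(C1 - exp(32*b)))/4 + pi/2
 h(b) = acos((-C1 - exp(32*b))/(C1 - exp(32*b)))/4


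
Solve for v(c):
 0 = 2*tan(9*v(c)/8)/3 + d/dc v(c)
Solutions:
 v(c) = -8*asin(C1*exp(-3*c/4))/9 + 8*pi/9
 v(c) = 8*asin(C1*exp(-3*c/4))/9


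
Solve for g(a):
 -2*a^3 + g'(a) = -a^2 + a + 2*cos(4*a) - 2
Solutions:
 g(a) = C1 + a^4/2 - a^3/3 + a^2/2 - 2*a + sin(4*a)/2


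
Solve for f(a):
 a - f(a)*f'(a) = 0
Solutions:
 f(a) = -sqrt(C1 + a^2)
 f(a) = sqrt(C1 + a^2)


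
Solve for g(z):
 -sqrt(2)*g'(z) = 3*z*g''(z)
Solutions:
 g(z) = C1 + C2*z^(1 - sqrt(2)/3)


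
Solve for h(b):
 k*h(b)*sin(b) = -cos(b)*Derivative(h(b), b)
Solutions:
 h(b) = C1*exp(k*log(cos(b)))


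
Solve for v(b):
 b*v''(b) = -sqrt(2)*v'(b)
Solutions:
 v(b) = C1 + C2*b^(1 - sqrt(2))


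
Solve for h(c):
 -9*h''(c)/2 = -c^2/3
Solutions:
 h(c) = C1 + C2*c + c^4/162


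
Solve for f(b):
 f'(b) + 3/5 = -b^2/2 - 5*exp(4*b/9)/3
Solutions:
 f(b) = C1 - b^3/6 - 3*b/5 - 15*exp(4*b/9)/4


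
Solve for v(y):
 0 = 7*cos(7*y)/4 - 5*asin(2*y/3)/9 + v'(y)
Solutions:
 v(y) = C1 + 5*y*asin(2*y/3)/9 + 5*sqrt(9 - 4*y^2)/18 - sin(7*y)/4


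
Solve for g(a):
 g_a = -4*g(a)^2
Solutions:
 g(a) = 1/(C1 + 4*a)


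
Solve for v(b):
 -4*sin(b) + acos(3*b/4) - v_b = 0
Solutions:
 v(b) = C1 + b*acos(3*b/4) - sqrt(16 - 9*b^2)/3 + 4*cos(b)


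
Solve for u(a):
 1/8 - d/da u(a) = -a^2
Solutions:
 u(a) = C1 + a^3/3 + a/8


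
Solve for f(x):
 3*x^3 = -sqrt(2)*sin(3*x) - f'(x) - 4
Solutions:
 f(x) = C1 - 3*x^4/4 - 4*x + sqrt(2)*cos(3*x)/3


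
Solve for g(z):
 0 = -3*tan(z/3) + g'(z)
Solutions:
 g(z) = C1 - 9*log(cos(z/3))


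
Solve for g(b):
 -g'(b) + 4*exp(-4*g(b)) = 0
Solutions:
 g(b) = log(-I*(C1 + 16*b)^(1/4))
 g(b) = log(I*(C1 + 16*b)^(1/4))
 g(b) = log(-(C1 + 16*b)^(1/4))
 g(b) = log(C1 + 16*b)/4


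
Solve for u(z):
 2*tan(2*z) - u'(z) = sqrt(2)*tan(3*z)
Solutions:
 u(z) = C1 - log(cos(2*z)) + sqrt(2)*log(cos(3*z))/3


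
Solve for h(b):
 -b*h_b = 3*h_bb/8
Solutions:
 h(b) = C1 + C2*erf(2*sqrt(3)*b/3)


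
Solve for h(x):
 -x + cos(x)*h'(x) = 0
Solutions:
 h(x) = C1 + Integral(x/cos(x), x)


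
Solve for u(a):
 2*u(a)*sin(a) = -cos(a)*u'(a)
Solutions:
 u(a) = C1*cos(a)^2


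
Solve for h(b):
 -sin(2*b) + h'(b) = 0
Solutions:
 h(b) = C1 - cos(2*b)/2


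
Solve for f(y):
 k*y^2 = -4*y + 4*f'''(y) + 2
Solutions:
 f(y) = C1 + C2*y + C3*y^2 + k*y^5/240 + y^4/24 - y^3/12


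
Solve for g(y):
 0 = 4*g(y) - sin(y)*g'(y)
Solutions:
 g(y) = C1*(cos(y)^2 - 2*cos(y) + 1)/(cos(y)^2 + 2*cos(y) + 1)


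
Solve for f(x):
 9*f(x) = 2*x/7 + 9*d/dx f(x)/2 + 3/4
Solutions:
 f(x) = C1*exp(2*x) + 2*x/63 + 25/252


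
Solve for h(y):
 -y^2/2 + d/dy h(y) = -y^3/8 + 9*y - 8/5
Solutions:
 h(y) = C1 - y^4/32 + y^3/6 + 9*y^2/2 - 8*y/5


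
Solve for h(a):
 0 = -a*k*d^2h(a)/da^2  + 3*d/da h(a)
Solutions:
 h(a) = C1 + a^(((re(k) + 3)*re(k) + im(k)^2)/(re(k)^2 + im(k)^2))*(C2*sin(3*log(a)*Abs(im(k))/(re(k)^2 + im(k)^2)) + C3*cos(3*log(a)*im(k)/(re(k)^2 + im(k)^2)))


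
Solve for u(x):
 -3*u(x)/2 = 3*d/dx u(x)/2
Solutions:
 u(x) = C1*exp(-x)


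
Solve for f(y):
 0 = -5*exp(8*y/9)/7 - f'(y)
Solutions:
 f(y) = C1 - 45*exp(8*y/9)/56


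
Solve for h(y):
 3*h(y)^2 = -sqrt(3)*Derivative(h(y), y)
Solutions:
 h(y) = 1/(C1 + sqrt(3)*y)


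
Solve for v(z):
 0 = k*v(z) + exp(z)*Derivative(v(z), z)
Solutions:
 v(z) = C1*exp(k*exp(-z))


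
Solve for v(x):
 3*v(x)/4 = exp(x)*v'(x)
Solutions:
 v(x) = C1*exp(-3*exp(-x)/4)


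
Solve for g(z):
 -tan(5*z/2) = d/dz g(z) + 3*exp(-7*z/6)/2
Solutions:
 g(z) = C1 - log(tan(5*z/2)^2 + 1)/5 + 9*exp(-7*z/6)/7


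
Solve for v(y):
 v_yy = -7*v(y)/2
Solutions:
 v(y) = C1*sin(sqrt(14)*y/2) + C2*cos(sqrt(14)*y/2)


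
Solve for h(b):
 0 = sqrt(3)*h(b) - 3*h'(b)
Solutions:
 h(b) = C1*exp(sqrt(3)*b/3)


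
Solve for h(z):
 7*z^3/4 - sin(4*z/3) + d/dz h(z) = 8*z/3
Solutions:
 h(z) = C1 - 7*z^4/16 + 4*z^2/3 - 3*cos(4*z/3)/4


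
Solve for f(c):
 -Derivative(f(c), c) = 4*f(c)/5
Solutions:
 f(c) = C1*exp(-4*c/5)


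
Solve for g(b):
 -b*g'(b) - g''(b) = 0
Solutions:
 g(b) = C1 + C2*erf(sqrt(2)*b/2)


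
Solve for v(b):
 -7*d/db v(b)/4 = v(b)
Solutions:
 v(b) = C1*exp(-4*b/7)


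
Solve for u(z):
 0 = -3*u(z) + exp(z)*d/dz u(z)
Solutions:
 u(z) = C1*exp(-3*exp(-z))


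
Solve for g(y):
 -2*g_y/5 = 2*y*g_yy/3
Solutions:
 g(y) = C1 + C2*y^(2/5)


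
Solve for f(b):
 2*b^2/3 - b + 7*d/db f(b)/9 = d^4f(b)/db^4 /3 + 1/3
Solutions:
 f(b) = C1 + C4*exp(3^(2/3)*7^(1/3)*b/3) - 2*b^3/7 + 9*b^2/14 + 3*b/7 + (C2*sin(3^(1/6)*7^(1/3)*b/2) + C3*cos(3^(1/6)*7^(1/3)*b/2))*exp(-3^(2/3)*7^(1/3)*b/6)


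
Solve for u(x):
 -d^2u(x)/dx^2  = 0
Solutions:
 u(x) = C1 + C2*x


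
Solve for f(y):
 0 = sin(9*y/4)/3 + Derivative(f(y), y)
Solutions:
 f(y) = C1 + 4*cos(9*y/4)/27


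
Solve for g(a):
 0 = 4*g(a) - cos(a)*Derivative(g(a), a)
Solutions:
 g(a) = C1*(sin(a)^2 + 2*sin(a) + 1)/(sin(a)^2 - 2*sin(a) + 1)


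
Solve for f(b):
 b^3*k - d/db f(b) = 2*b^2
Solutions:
 f(b) = C1 + b^4*k/4 - 2*b^3/3


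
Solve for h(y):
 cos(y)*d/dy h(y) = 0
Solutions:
 h(y) = C1


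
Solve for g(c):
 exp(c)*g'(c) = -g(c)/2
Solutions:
 g(c) = C1*exp(exp(-c)/2)


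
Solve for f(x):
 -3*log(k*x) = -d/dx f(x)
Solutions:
 f(x) = C1 + 3*x*log(k*x) - 3*x


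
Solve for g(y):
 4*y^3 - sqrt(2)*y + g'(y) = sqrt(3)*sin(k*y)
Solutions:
 g(y) = C1 - y^4 + sqrt(2)*y^2/2 - sqrt(3)*cos(k*y)/k


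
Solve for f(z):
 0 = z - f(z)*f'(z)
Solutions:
 f(z) = -sqrt(C1 + z^2)
 f(z) = sqrt(C1 + z^2)


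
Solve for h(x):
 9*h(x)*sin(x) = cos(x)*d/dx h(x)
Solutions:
 h(x) = C1/cos(x)^9


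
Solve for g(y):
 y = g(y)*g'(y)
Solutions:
 g(y) = -sqrt(C1 + y^2)
 g(y) = sqrt(C1 + y^2)


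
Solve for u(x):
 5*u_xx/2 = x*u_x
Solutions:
 u(x) = C1 + C2*erfi(sqrt(5)*x/5)


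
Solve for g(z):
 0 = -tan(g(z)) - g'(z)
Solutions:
 g(z) = pi - asin(C1*exp(-z))
 g(z) = asin(C1*exp(-z))


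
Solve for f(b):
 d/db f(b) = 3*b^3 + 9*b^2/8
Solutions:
 f(b) = C1 + 3*b^4/4 + 3*b^3/8


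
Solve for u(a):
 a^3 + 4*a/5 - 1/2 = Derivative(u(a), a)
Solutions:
 u(a) = C1 + a^4/4 + 2*a^2/5 - a/2


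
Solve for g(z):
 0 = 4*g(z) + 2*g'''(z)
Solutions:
 g(z) = C3*exp(-2^(1/3)*z) + (C1*sin(2^(1/3)*sqrt(3)*z/2) + C2*cos(2^(1/3)*sqrt(3)*z/2))*exp(2^(1/3)*z/2)


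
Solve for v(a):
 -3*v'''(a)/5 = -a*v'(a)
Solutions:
 v(a) = C1 + Integral(C2*airyai(3^(2/3)*5^(1/3)*a/3) + C3*airybi(3^(2/3)*5^(1/3)*a/3), a)


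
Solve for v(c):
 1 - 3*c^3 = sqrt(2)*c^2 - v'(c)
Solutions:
 v(c) = C1 + 3*c^4/4 + sqrt(2)*c^3/3 - c


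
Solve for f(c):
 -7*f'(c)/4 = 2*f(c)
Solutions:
 f(c) = C1*exp(-8*c/7)


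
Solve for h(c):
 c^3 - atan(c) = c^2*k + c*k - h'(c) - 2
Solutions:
 h(c) = C1 - c^4/4 + c^3*k/3 + c^2*k/2 + c*atan(c) - 2*c - log(c^2 + 1)/2


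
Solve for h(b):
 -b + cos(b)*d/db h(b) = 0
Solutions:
 h(b) = C1 + Integral(b/cos(b), b)


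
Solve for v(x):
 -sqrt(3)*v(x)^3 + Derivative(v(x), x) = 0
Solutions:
 v(x) = -sqrt(2)*sqrt(-1/(C1 + sqrt(3)*x))/2
 v(x) = sqrt(2)*sqrt(-1/(C1 + sqrt(3)*x))/2


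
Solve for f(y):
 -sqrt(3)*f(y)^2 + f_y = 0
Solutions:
 f(y) = -1/(C1 + sqrt(3)*y)


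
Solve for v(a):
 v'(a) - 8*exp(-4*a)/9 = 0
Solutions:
 v(a) = C1 - 2*exp(-4*a)/9


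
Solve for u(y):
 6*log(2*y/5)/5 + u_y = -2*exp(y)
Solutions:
 u(y) = C1 - 6*y*log(y)/5 + 6*y*(-log(2) + 1 + log(5))/5 - 2*exp(y)


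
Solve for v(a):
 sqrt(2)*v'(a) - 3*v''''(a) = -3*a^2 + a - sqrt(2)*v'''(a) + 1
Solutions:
 v(a) = C1 + C2*exp(a*(-2^(2/3)*(9*sqrt(1506) + 247*sqrt(2))^(1/3) - 4*2^(1/3)/(9*sqrt(1506) + 247*sqrt(2))^(1/3) + 4*sqrt(2))/36)*sin(2^(1/3)*sqrt(3)*a*(-2^(1/3)*(9*sqrt(1506) + 247*sqrt(2))^(1/3) + 4/(9*sqrt(1506) + 247*sqrt(2))^(1/3))/36) + C3*exp(a*(-2^(2/3)*(9*sqrt(1506) + 247*sqrt(2))^(1/3) - 4*2^(1/3)/(9*sqrt(1506) + 247*sqrt(2))^(1/3) + 4*sqrt(2))/36)*cos(2^(1/3)*sqrt(3)*a*(-2^(1/3)*(9*sqrt(1506) + 247*sqrt(2))^(1/3) + 4/(9*sqrt(1506) + 247*sqrt(2))^(1/3))/36) + C4*exp(a*(4*2^(1/3)/(9*sqrt(1506) + 247*sqrt(2))^(1/3) + 2*sqrt(2) + 2^(2/3)*(9*sqrt(1506) + 247*sqrt(2))^(1/3))/18) - sqrt(2)*a^3/2 + sqrt(2)*a^2/4 + 7*sqrt(2)*a/2


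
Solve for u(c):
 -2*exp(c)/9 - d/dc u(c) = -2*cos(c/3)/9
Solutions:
 u(c) = C1 - 2*exp(c)/9 + 2*sin(c/3)/3


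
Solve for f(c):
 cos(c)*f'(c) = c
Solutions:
 f(c) = C1 + Integral(c/cos(c), c)


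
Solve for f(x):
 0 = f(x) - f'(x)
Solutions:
 f(x) = C1*exp(x)


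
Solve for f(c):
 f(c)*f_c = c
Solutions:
 f(c) = -sqrt(C1 + c^2)
 f(c) = sqrt(C1 + c^2)


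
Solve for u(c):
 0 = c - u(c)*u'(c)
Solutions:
 u(c) = -sqrt(C1 + c^2)
 u(c) = sqrt(C1 + c^2)


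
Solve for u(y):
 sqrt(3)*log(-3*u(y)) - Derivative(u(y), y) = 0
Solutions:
 -sqrt(3)*Integral(1/(log(-_y) + log(3)), (_y, u(y)))/3 = C1 - y


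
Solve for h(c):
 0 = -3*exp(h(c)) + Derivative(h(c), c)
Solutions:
 h(c) = log(-1/(C1 + 3*c))


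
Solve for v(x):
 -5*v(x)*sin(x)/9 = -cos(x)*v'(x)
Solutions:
 v(x) = C1/cos(x)^(5/9)


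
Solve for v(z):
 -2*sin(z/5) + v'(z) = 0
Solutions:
 v(z) = C1 - 10*cos(z/5)


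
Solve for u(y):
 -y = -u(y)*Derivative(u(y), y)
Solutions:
 u(y) = -sqrt(C1 + y^2)
 u(y) = sqrt(C1 + y^2)


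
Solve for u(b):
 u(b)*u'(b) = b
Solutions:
 u(b) = -sqrt(C1 + b^2)
 u(b) = sqrt(C1 + b^2)


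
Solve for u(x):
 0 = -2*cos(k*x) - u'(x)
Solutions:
 u(x) = C1 - 2*sin(k*x)/k


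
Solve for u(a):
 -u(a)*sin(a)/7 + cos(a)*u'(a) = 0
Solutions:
 u(a) = C1/cos(a)^(1/7)


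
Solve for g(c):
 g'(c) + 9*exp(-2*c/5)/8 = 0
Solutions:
 g(c) = C1 + 45*exp(-2*c/5)/16


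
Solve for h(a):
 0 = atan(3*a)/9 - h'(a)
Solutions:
 h(a) = C1 + a*atan(3*a)/9 - log(9*a^2 + 1)/54


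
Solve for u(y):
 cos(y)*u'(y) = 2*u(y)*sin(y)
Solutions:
 u(y) = C1/cos(y)^2


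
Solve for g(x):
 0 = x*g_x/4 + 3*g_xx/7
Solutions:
 g(x) = C1 + C2*erf(sqrt(42)*x/12)


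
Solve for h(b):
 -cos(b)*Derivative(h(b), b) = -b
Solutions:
 h(b) = C1 + Integral(b/cos(b), b)


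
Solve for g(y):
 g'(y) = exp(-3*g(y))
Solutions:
 g(y) = log(C1 + 3*y)/3
 g(y) = log((-3^(1/3) - 3^(5/6)*I)*(C1 + y)^(1/3)/2)
 g(y) = log((-3^(1/3) + 3^(5/6)*I)*(C1 + y)^(1/3)/2)


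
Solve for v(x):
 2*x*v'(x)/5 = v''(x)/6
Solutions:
 v(x) = C1 + C2*erfi(sqrt(30)*x/5)


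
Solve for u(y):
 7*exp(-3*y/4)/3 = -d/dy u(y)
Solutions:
 u(y) = C1 + 28*exp(-3*y/4)/9


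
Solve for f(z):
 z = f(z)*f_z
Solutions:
 f(z) = -sqrt(C1 + z^2)
 f(z) = sqrt(C1 + z^2)


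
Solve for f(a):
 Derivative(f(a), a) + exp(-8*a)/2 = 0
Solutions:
 f(a) = C1 + exp(-8*a)/16


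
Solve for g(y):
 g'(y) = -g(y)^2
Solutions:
 g(y) = 1/(C1 + y)


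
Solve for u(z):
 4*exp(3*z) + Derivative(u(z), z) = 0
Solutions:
 u(z) = C1 - 4*exp(3*z)/3


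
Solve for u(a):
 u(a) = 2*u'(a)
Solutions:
 u(a) = C1*exp(a/2)


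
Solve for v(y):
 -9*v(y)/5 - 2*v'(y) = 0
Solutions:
 v(y) = C1*exp(-9*y/10)


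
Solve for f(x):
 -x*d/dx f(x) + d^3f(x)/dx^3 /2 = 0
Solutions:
 f(x) = C1 + Integral(C2*airyai(2^(1/3)*x) + C3*airybi(2^(1/3)*x), x)


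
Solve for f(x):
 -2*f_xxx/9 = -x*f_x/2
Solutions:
 f(x) = C1 + Integral(C2*airyai(2^(1/3)*3^(2/3)*x/2) + C3*airybi(2^(1/3)*3^(2/3)*x/2), x)


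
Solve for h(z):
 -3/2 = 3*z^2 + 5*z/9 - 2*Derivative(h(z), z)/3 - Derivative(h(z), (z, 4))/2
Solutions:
 h(z) = C1 + C4*exp(-6^(2/3)*z/3) + 3*z^3/2 + 5*z^2/12 + 9*z/4 + (C2*sin(2^(2/3)*3^(1/6)*z/2) + C3*cos(2^(2/3)*3^(1/6)*z/2))*exp(6^(2/3)*z/6)


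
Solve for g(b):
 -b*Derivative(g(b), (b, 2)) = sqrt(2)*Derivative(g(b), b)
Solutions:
 g(b) = C1 + C2*b^(1 - sqrt(2))


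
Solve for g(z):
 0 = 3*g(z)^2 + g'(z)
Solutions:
 g(z) = 1/(C1 + 3*z)


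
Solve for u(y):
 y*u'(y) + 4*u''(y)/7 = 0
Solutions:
 u(y) = C1 + C2*erf(sqrt(14)*y/4)


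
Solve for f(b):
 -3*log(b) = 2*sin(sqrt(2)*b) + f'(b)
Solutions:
 f(b) = C1 - 3*b*log(b) + 3*b + sqrt(2)*cos(sqrt(2)*b)


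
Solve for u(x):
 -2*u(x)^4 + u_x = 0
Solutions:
 u(x) = (-1/(C1 + 6*x))^(1/3)
 u(x) = (-1/(C1 + 2*x))^(1/3)*(-3^(2/3) - 3*3^(1/6)*I)/6
 u(x) = (-1/(C1 + 2*x))^(1/3)*(-3^(2/3) + 3*3^(1/6)*I)/6


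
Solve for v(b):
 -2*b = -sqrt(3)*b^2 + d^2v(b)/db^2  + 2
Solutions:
 v(b) = C1 + C2*b + sqrt(3)*b^4/12 - b^3/3 - b^2


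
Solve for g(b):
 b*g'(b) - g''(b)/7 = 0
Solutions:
 g(b) = C1 + C2*erfi(sqrt(14)*b/2)


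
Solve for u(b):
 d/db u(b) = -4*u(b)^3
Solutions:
 u(b) = -sqrt(2)*sqrt(-1/(C1 - 4*b))/2
 u(b) = sqrt(2)*sqrt(-1/(C1 - 4*b))/2


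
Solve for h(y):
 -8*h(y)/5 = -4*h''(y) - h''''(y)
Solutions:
 h(y) = C1*exp(-y*sqrt(-2 + 2*sqrt(35)/5)) + C2*exp(y*sqrt(-2 + 2*sqrt(35)/5)) + C3*sin(y*sqrt(2 + 2*sqrt(35)/5)) + C4*cos(y*sqrt(2 + 2*sqrt(35)/5))


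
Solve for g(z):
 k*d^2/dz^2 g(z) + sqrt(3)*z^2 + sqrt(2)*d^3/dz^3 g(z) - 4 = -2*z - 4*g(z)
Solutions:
 g(z) = C1*exp(-z*(2^(5/6)*k^2/(2*(k^3/4 + sqrt(-k^6 + (k^3 + 108)^2)/4 + 27)^(1/3)) + sqrt(2)*k + 2*2^(1/6)*(k^3/4 + sqrt(-k^6 + (k^3 + 108)^2)/4 + 27)^(1/3))/6) + C2*exp(z*(-2^(5/6)*k^2/((-1 + sqrt(3)*I)*(k^3/4 + sqrt(-k^6 + (k^3 + 108)^2)/4 + 27)^(1/3)) - sqrt(2)*k + 2^(1/6)*(k^3/4 + sqrt(-k^6 + (k^3 + 108)^2)/4 + 27)^(1/3) - 2^(1/6)*sqrt(3)*I*(k^3/4 + sqrt(-k^6 + (k^3 + 108)^2)/4 + 27)^(1/3))/6) + C3*exp(z*(2^(5/6)*k^2/((1 + sqrt(3)*I)*(k^3/4 + sqrt(-k^6 + (k^3 + 108)^2)/4 + 27)^(1/3)) - sqrt(2)*k + 2^(1/6)*(k^3/4 + sqrt(-k^6 + (k^3 + 108)^2)/4 + 27)^(1/3) + 2^(1/6)*sqrt(3)*I*(k^3/4 + sqrt(-k^6 + (k^3 + 108)^2)/4 + 27)^(1/3))/6) + sqrt(3)*k/8 - sqrt(3)*z^2/4 - z/2 + 1


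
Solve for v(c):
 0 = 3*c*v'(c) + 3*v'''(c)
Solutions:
 v(c) = C1 + Integral(C2*airyai(-c) + C3*airybi(-c), c)


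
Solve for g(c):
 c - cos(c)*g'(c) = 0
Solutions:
 g(c) = C1 + Integral(c/cos(c), c)


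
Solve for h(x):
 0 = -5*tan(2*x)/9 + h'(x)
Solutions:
 h(x) = C1 - 5*log(cos(2*x))/18


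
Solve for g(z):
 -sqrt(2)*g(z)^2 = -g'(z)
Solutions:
 g(z) = -1/(C1 + sqrt(2)*z)


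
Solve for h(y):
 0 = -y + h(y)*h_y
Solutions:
 h(y) = -sqrt(C1 + y^2)
 h(y) = sqrt(C1 + y^2)


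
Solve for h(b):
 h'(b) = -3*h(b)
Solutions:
 h(b) = C1*exp(-3*b)


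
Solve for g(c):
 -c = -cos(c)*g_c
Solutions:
 g(c) = C1 + Integral(c/cos(c), c)


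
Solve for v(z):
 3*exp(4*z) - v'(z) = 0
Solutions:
 v(z) = C1 + 3*exp(4*z)/4


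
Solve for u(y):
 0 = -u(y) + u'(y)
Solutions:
 u(y) = C1*exp(y)


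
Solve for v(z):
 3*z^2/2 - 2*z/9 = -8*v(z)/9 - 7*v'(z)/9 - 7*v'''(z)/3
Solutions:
 v(z) = C1*exp(7^(1/3)*z*(-7/(36 + sqrt(1345))^(1/3) + 7^(1/3)*(36 + sqrt(1345))^(1/3))/42)*sin(sqrt(3)*7^(1/3)*z*(7/(36 + sqrt(1345))^(1/3) + 7^(1/3)*(36 + sqrt(1345))^(1/3))/42) + C2*exp(7^(1/3)*z*(-7/(36 + sqrt(1345))^(1/3) + 7^(1/3)*(36 + sqrt(1345))^(1/3))/42)*cos(sqrt(3)*7^(1/3)*z*(7/(36 + sqrt(1345))^(1/3) + 7^(1/3)*(36 + sqrt(1345))^(1/3))/42) + C3*exp(-7^(1/3)*z*(-7/(36 + sqrt(1345))^(1/3) + 7^(1/3)*(36 + sqrt(1345))^(1/3))/21) - 27*z^2/16 + 205*z/64 - 1435/512


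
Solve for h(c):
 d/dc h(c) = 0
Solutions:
 h(c) = C1


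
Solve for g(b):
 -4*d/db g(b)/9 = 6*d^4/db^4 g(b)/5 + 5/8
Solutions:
 g(b) = C1 + C4*exp(-10^(1/3)*b/3) - 45*b/32 + (C2*sin(10^(1/3)*sqrt(3)*b/6) + C3*cos(10^(1/3)*sqrt(3)*b/6))*exp(10^(1/3)*b/6)


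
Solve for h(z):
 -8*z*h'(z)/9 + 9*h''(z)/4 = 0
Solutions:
 h(z) = C1 + C2*erfi(4*z/9)


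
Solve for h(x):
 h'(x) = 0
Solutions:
 h(x) = C1


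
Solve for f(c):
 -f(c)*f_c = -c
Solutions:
 f(c) = -sqrt(C1 + c^2)
 f(c) = sqrt(C1 + c^2)


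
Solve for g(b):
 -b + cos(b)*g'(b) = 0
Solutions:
 g(b) = C1 + Integral(b/cos(b), b)


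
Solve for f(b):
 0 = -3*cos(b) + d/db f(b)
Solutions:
 f(b) = C1 + 3*sin(b)


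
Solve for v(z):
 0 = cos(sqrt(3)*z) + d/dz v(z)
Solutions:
 v(z) = C1 - sqrt(3)*sin(sqrt(3)*z)/3


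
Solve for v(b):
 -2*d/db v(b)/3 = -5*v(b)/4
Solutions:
 v(b) = C1*exp(15*b/8)


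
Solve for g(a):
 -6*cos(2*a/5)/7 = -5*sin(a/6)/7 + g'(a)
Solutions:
 g(a) = C1 - 15*sin(2*a/5)/7 - 30*cos(a/6)/7


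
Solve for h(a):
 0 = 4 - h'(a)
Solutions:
 h(a) = C1 + 4*a


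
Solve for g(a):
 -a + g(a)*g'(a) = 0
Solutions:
 g(a) = -sqrt(C1 + a^2)
 g(a) = sqrt(C1 + a^2)


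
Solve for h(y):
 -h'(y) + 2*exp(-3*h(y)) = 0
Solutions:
 h(y) = log(C1 + 6*y)/3
 h(y) = log((-3^(1/3) - 3^(5/6)*I)*(C1 + 2*y)^(1/3)/2)
 h(y) = log((-3^(1/3) + 3^(5/6)*I)*(C1 + 2*y)^(1/3)/2)


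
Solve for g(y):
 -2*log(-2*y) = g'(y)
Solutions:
 g(y) = C1 - 2*y*log(-y) + 2*y*(1 - log(2))


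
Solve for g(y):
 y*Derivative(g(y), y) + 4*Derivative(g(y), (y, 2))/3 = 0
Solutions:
 g(y) = C1 + C2*erf(sqrt(6)*y/4)


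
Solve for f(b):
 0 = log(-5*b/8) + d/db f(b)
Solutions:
 f(b) = C1 - b*log(-b) + b*(-log(5) + 1 + 3*log(2))


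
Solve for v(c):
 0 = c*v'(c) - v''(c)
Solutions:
 v(c) = C1 + C2*erfi(sqrt(2)*c/2)


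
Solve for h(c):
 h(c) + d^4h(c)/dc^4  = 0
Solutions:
 h(c) = (C1*sin(sqrt(2)*c/2) + C2*cos(sqrt(2)*c/2))*exp(-sqrt(2)*c/2) + (C3*sin(sqrt(2)*c/2) + C4*cos(sqrt(2)*c/2))*exp(sqrt(2)*c/2)


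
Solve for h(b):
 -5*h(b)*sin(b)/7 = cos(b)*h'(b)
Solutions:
 h(b) = C1*cos(b)^(5/7)


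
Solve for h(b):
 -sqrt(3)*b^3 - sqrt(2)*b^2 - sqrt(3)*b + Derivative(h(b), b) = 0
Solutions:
 h(b) = C1 + sqrt(3)*b^4/4 + sqrt(2)*b^3/3 + sqrt(3)*b^2/2


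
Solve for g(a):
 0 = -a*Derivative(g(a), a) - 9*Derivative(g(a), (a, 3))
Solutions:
 g(a) = C1 + Integral(C2*airyai(-3^(1/3)*a/3) + C3*airybi(-3^(1/3)*a/3), a)


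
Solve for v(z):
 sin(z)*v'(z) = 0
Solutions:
 v(z) = C1


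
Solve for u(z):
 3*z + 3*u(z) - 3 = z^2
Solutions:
 u(z) = z^2/3 - z + 1


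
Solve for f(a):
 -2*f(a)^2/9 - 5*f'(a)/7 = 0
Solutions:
 f(a) = 45/(C1 + 14*a)


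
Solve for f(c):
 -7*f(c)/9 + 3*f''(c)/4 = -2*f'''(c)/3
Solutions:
 f(c) = C1*exp(-c*(27*3^(1/3)/(16*sqrt(2569) + 815)^(1/3) + 18 + 3^(2/3)*(16*sqrt(2569) + 815)^(1/3))/48)*sin(3^(1/6)*c*(-(16*sqrt(2569) + 815)^(1/3) + 9*3^(2/3)/(16*sqrt(2569) + 815)^(1/3))/16) + C2*exp(-c*(27*3^(1/3)/(16*sqrt(2569) + 815)^(1/3) + 18 + 3^(2/3)*(16*sqrt(2569) + 815)^(1/3))/48)*cos(3^(1/6)*c*(-(16*sqrt(2569) + 815)^(1/3) + 9*3^(2/3)/(16*sqrt(2569) + 815)^(1/3))/16) + C3*exp(c*(-9 + 27*3^(1/3)/(16*sqrt(2569) + 815)^(1/3) + 3^(2/3)*(16*sqrt(2569) + 815)^(1/3))/24)


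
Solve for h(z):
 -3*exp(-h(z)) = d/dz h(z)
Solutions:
 h(z) = log(C1 - 3*z)


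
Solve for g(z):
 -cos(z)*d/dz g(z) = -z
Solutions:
 g(z) = C1 + Integral(z/cos(z), z)


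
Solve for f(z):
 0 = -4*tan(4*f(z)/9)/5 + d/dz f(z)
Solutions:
 f(z) = -9*asin(C1*exp(16*z/45))/4 + 9*pi/4
 f(z) = 9*asin(C1*exp(16*z/45))/4


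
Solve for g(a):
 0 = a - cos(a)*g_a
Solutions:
 g(a) = C1 + Integral(a/cos(a), a)


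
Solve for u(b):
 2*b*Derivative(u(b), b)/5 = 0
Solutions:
 u(b) = C1


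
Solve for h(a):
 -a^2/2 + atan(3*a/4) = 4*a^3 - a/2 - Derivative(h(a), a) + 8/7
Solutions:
 h(a) = C1 + a^4 + a^3/6 - a^2/4 - a*atan(3*a/4) + 8*a/7 + 2*log(9*a^2 + 16)/3


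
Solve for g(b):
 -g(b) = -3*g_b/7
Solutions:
 g(b) = C1*exp(7*b/3)


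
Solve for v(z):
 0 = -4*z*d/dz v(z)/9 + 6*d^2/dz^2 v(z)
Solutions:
 v(z) = C1 + C2*erfi(sqrt(3)*z/9)


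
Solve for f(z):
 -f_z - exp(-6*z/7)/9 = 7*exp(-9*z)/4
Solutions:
 f(z) = C1 + 7*exp(-9*z)/36 + 7*exp(-6*z/7)/54


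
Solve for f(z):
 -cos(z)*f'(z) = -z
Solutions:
 f(z) = C1 + Integral(z/cos(z), z)


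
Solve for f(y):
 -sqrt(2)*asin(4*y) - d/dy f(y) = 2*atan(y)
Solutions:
 f(y) = C1 - 2*y*atan(y) - sqrt(2)*(y*asin(4*y) + sqrt(1 - 16*y^2)/4) + log(y^2 + 1)


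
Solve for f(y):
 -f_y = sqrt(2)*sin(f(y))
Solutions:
 f(y) = -acos((-C1 - exp(2*sqrt(2)*y))/(C1 - exp(2*sqrt(2)*y))) + 2*pi
 f(y) = acos((-C1 - exp(2*sqrt(2)*y))/(C1 - exp(2*sqrt(2)*y)))


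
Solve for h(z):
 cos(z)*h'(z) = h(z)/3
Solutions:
 h(z) = C1*(sin(z) + 1)^(1/6)/(sin(z) - 1)^(1/6)


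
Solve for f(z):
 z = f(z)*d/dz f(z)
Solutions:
 f(z) = -sqrt(C1 + z^2)
 f(z) = sqrt(C1 + z^2)


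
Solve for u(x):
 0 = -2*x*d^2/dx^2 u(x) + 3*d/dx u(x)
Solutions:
 u(x) = C1 + C2*x^(5/2)


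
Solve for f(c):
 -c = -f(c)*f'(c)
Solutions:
 f(c) = -sqrt(C1 + c^2)
 f(c) = sqrt(C1 + c^2)


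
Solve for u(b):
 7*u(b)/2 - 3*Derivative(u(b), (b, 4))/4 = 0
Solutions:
 u(b) = C1*exp(-14^(1/4)*3^(3/4)*b/3) + C2*exp(14^(1/4)*3^(3/4)*b/3) + C3*sin(14^(1/4)*3^(3/4)*b/3) + C4*cos(14^(1/4)*3^(3/4)*b/3)


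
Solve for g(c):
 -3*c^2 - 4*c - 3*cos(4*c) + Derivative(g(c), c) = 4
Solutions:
 g(c) = C1 + c^3 + 2*c^2 + 4*c + 3*sin(4*c)/4


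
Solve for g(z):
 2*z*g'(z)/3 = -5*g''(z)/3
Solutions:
 g(z) = C1 + C2*erf(sqrt(5)*z/5)


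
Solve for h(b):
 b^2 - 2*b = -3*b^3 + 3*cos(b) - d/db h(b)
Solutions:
 h(b) = C1 - 3*b^4/4 - b^3/3 + b^2 + 3*sin(b)


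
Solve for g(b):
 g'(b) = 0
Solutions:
 g(b) = C1


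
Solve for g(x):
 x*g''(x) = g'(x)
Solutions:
 g(x) = C1 + C2*x^2


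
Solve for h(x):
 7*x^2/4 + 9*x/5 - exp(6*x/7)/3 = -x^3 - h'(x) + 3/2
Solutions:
 h(x) = C1 - x^4/4 - 7*x^3/12 - 9*x^2/10 + 3*x/2 + 7*exp(6*x/7)/18


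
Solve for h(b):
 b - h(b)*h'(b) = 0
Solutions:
 h(b) = -sqrt(C1 + b^2)
 h(b) = sqrt(C1 + b^2)


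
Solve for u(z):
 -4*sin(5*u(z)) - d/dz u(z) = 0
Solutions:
 u(z) = -acos((-C1 - exp(40*z))/(C1 - exp(40*z)))/5 + 2*pi/5
 u(z) = acos((-C1 - exp(40*z))/(C1 - exp(40*z)))/5


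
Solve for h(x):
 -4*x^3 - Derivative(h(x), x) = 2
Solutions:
 h(x) = C1 - x^4 - 2*x


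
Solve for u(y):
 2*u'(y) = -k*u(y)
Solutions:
 u(y) = C1*exp(-k*y/2)


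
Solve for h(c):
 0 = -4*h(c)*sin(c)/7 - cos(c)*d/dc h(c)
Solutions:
 h(c) = C1*cos(c)^(4/7)


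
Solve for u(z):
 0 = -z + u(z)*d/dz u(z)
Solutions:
 u(z) = -sqrt(C1 + z^2)
 u(z) = sqrt(C1 + z^2)


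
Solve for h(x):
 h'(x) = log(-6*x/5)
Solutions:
 h(x) = C1 + x*log(-x) + x*(-log(5) - 1 + log(6))


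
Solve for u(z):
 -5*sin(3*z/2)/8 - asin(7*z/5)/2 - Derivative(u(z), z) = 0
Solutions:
 u(z) = C1 - z*asin(7*z/5)/2 - sqrt(25 - 49*z^2)/14 + 5*cos(3*z/2)/12


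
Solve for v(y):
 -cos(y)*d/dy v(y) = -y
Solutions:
 v(y) = C1 + Integral(y/cos(y), y)


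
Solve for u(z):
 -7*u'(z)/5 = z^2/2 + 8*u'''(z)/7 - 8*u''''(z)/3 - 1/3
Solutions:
 u(z) = C1 + C2*exp(z*(-10^(2/3)*(49*sqrt(22089) + 7283)^(1/3) - 40*10^(1/3)/(49*sqrt(22089) + 7283)^(1/3) + 40)/280)*sin(10^(1/3)*sqrt(3)*z*(-10^(1/3)*(49*sqrt(22089) + 7283)^(1/3) + 40/(49*sqrt(22089) + 7283)^(1/3))/280) + C3*exp(z*(-10^(2/3)*(49*sqrt(22089) + 7283)^(1/3) - 40*10^(1/3)/(49*sqrt(22089) + 7283)^(1/3) + 40)/280)*cos(10^(1/3)*sqrt(3)*z*(-10^(1/3)*(49*sqrt(22089) + 7283)^(1/3) + 40/(49*sqrt(22089) + 7283)^(1/3))/280) + C4*exp(z*(40*10^(1/3)/(49*sqrt(22089) + 7283)^(1/3) + 20 + 10^(2/3)*(49*sqrt(22089) + 7283)^(1/3))/140) - 5*z^3/42 + 845*z/1029


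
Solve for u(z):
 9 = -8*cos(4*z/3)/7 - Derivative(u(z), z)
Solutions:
 u(z) = C1 - 9*z - 6*sin(4*z/3)/7


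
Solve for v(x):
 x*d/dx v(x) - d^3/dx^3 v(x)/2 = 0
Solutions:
 v(x) = C1 + Integral(C2*airyai(2^(1/3)*x) + C3*airybi(2^(1/3)*x), x)


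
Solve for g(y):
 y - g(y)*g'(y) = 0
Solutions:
 g(y) = -sqrt(C1 + y^2)
 g(y) = sqrt(C1 + y^2)


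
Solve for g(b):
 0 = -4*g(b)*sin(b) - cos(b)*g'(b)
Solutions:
 g(b) = C1*cos(b)^4


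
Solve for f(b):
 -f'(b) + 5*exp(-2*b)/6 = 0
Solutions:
 f(b) = C1 - 5*exp(-2*b)/12


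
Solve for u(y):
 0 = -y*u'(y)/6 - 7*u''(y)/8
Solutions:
 u(y) = C1 + C2*erf(sqrt(42)*y/21)


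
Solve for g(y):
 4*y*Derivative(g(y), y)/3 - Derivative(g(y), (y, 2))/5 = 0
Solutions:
 g(y) = C1 + C2*erfi(sqrt(30)*y/3)


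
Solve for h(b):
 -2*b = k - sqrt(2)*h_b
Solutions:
 h(b) = C1 + sqrt(2)*b^2/2 + sqrt(2)*b*k/2


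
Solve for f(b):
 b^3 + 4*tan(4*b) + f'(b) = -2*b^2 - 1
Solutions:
 f(b) = C1 - b^4/4 - 2*b^3/3 - b + log(cos(4*b))


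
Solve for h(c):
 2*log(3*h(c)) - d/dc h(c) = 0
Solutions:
 -Integral(1/(log(_y) + log(3)), (_y, h(c)))/2 = C1 - c


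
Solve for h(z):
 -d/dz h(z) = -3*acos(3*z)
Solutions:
 h(z) = C1 + 3*z*acos(3*z) - sqrt(1 - 9*z^2)


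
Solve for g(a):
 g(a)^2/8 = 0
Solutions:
 g(a) = 0


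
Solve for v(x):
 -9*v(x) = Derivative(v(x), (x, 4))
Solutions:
 v(x) = (C1*sin(sqrt(6)*x/2) + C2*cos(sqrt(6)*x/2))*exp(-sqrt(6)*x/2) + (C3*sin(sqrt(6)*x/2) + C4*cos(sqrt(6)*x/2))*exp(sqrt(6)*x/2)


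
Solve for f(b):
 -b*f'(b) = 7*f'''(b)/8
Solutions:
 f(b) = C1 + Integral(C2*airyai(-2*7^(2/3)*b/7) + C3*airybi(-2*7^(2/3)*b/7), b)


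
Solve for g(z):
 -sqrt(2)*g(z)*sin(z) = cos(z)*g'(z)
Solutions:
 g(z) = C1*cos(z)^(sqrt(2))


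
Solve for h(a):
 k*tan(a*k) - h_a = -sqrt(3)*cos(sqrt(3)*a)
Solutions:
 h(a) = C1 + k*Piecewise((-log(cos(a*k))/k, Ne(k, 0)), (0, True)) + sin(sqrt(3)*a)


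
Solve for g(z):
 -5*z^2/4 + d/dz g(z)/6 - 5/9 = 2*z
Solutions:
 g(z) = C1 + 5*z^3/2 + 6*z^2 + 10*z/3


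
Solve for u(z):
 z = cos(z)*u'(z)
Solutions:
 u(z) = C1 + Integral(z/cos(z), z)


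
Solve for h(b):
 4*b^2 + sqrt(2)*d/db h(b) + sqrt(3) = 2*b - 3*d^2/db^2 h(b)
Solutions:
 h(b) = C1 + C2*exp(-sqrt(2)*b/3) - 2*sqrt(2)*b^3/3 + sqrt(2)*b^2/2 + 6*b^2 - 18*sqrt(2)*b - 3*b - sqrt(6)*b/2


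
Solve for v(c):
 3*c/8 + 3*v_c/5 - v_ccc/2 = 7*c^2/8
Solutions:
 v(c) = C1 + C2*exp(-sqrt(30)*c/5) + C3*exp(sqrt(30)*c/5) + 35*c^3/72 - 5*c^2/16 + 175*c/72


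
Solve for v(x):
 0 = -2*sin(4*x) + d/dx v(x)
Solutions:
 v(x) = C1 - cos(4*x)/2


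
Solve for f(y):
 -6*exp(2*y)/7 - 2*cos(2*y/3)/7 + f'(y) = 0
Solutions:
 f(y) = C1 + 3*exp(2*y)/7 + 3*sin(2*y/3)/7


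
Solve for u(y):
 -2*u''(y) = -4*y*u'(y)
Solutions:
 u(y) = C1 + C2*erfi(y)


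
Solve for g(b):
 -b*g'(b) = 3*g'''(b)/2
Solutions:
 g(b) = C1 + Integral(C2*airyai(-2^(1/3)*3^(2/3)*b/3) + C3*airybi(-2^(1/3)*3^(2/3)*b/3), b)
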